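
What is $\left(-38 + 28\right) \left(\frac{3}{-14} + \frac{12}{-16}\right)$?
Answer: $\frac{135}{14} \approx 9.6429$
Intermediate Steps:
$\left(-38 + 28\right) \left(\frac{3}{-14} + \frac{12}{-16}\right) = - 10 \left(3 \left(- \frac{1}{14}\right) + 12 \left(- \frac{1}{16}\right)\right) = - 10 \left(- \frac{3}{14} - \frac{3}{4}\right) = \left(-10\right) \left(- \frac{27}{28}\right) = \frac{135}{14}$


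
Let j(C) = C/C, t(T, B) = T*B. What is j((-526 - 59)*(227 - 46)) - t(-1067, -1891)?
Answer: -2017696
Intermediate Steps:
t(T, B) = B*T
j(C) = 1
j((-526 - 59)*(227 - 46)) - t(-1067, -1891) = 1 - (-1891)*(-1067) = 1 - 1*2017697 = 1 - 2017697 = -2017696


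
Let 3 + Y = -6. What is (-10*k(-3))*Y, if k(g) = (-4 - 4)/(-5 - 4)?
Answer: 80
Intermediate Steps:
Y = -9 (Y = -3 - 6 = -9)
k(g) = 8/9 (k(g) = -8/(-9) = -8*(-1/9) = 8/9)
(-10*k(-3))*Y = -10*8/9*(-9) = -80/9*(-9) = 80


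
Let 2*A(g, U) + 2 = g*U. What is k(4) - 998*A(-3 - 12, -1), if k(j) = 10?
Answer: -6477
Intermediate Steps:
A(g, U) = -1 + U*g/2 (A(g, U) = -1 + (g*U)/2 = -1 + (U*g)/2 = -1 + U*g/2)
k(4) - 998*A(-3 - 12, -1) = 10 - 998*(-1 + (½)*(-1)*(-3 - 12)) = 10 - 998*(-1 + (½)*(-1)*(-15)) = 10 - 998*(-1 + 15/2) = 10 - 998*13/2 = 10 - 6487 = -6477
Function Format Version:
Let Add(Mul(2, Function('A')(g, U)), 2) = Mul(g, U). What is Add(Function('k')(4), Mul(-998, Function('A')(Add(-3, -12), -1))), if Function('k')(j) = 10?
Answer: -6477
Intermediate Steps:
Function('A')(g, U) = Add(-1, Mul(Rational(1, 2), U, g)) (Function('A')(g, U) = Add(-1, Mul(Rational(1, 2), Mul(g, U))) = Add(-1, Mul(Rational(1, 2), Mul(U, g))) = Add(-1, Mul(Rational(1, 2), U, g)))
Add(Function('k')(4), Mul(-998, Function('A')(Add(-3, -12), -1))) = Add(10, Mul(-998, Add(-1, Mul(Rational(1, 2), -1, Add(-3, -12))))) = Add(10, Mul(-998, Add(-1, Mul(Rational(1, 2), -1, -15)))) = Add(10, Mul(-998, Add(-1, Rational(15, 2)))) = Add(10, Mul(-998, Rational(13, 2))) = Add(10, -6487) = -6477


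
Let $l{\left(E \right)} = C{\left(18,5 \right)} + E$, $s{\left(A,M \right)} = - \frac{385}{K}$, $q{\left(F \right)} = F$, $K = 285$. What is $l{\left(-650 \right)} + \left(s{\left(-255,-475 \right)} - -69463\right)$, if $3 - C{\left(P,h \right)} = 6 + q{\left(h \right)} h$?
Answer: $\frac{3920668}{57} \approx 68784.0$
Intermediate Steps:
$s{\left(A,M \right)} = - \frac{77}{57}$ ($s{\left(A,M \right)} = - \frac{385}{285} = \left(-385\right) \frac{1}{285} = - \frac{77}{57}$)
$C{\left(P,h \right)} = -3 - h^{2}$ ($C{\left(P,h \right)} = 3 - \left(6 + h h\right) = 3 - \left(6 + h^{2}\right) = -3 - h^{2}$)
$l{\left(E \right)} = -28 + E$ ($l{\left(E \right)} = \left(-3 - 5^{2}\right) + E = \left(-3 - 25\right) + E = -28 + E$)
$l{\left(-650 \right)} + \left(s{\left(-255,-475 \right)} - -69463\right) = \left(-28 - 650\right) - - \frac{3959314}{57} = -678 + \left(- \frac{77}{57} + 69463\right) = -678 + \frac{3959314}{57} = \frac{3920668}{57}$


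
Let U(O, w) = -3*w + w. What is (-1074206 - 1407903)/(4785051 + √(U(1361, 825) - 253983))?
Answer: -3959006050853/7632237776078 + 17374763*I*√5217/22896713328234 ≈ -0.51872 + 5.481e-5*I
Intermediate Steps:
U(O, w) = -2*w
(-1074206 - 1407903)/(4785051 + √(U(1361, 825) - 253983)) = (-1074206 - 1407903)/(4785051 + √(-2*825 - 253983)) = -2482109/(4785051 + √(-1650 - 253983)) = -2482109/(4785051 + √(-255633)) = -2482109/(4785051 + 7*I*√5217)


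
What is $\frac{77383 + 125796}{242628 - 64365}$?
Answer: $\frac{203179}{178263} \approx 1.1398$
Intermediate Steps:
$\frac{77383 + 125796}{242628 - 64365} = \frac{203179}{178263}$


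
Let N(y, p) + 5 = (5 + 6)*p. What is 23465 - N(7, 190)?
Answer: 21380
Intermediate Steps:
N(y, p) = -5 + 11*p (N(y, p) = -5 + (5 + 6)*p = -5 + 11*p)
23465 - N(7, 190) = 23465 - (-5 + 11*190) = 23465 - (-5 + 2090) = 23465 - 1*2085 = 23465 - 2085 = 21380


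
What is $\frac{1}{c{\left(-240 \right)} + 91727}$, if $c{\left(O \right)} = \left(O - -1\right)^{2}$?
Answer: $\frac{1}{148848} \approx 6.7183 \cdot 10^{-6}$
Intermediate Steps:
$c{\left(O \right)} = \left(1 + O\right)^{2}$ ($c{\left(O \right)} = \left(O + 1\right)^{2} = \left(1 + O\right)^{2}$)
$\frac{1}{c{\left(-240 \right)} + 91727} = \frac{1}{\left(1 - 240\right)^{2} + 91727} = \frac{1}{\left(-239\right)^{2} + 91727} = \frac{1}{57121 + 91727} = \frac{1}{148848}$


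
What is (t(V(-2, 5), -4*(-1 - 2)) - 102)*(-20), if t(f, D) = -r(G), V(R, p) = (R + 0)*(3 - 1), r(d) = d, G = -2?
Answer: 2000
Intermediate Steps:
V(R, p) = 2*R (V(R, p) = R*2 = 2*R)
t(f, D) = 2 (t(f, D) = -1*(-2) = 2)
(t(V(-2, 5), -4*(-1 - 2)) - 102)*(-20) = (2 - 102)*(-20) = -100*(-20) = 2000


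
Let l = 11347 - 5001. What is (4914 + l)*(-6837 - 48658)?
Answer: -624873700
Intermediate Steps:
l = 6346
(4914 + l)*(-6837 - 48658) = (4914 + 6346)*(-6837 - 48658) = 11260*(-55495) = -624873700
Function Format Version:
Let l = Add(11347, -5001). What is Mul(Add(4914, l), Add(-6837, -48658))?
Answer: -624873700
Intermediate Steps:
l = 6346
Mul(Add(4914, l), Add(-6837, -48658)) = Mul(Add(4914, 6346), Add(-6837, -48658)) = Mul(11260, -55495) = -624873700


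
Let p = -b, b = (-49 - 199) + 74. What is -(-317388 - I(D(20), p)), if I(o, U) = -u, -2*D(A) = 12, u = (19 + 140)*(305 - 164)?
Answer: 294969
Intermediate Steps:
u = 22419 (u = 159*141 = 22419)
b = -174 (b = -248 + 74 = -174)
D(A) = -6 (D(A) = -½*12 = -6)
p = 174 (p = -1*(-174) = 174)
I(o, U) = -22419 (I(o, U) = -1*22419 = -22419)
-(-317388 - I(D(20), p)) = -(-317388 - 1*(-22419)) = -(-317388 + 22419) = -1*(-294969) = 294969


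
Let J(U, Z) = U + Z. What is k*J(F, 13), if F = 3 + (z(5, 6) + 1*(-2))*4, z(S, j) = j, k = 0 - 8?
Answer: -256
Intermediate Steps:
k = -8
F = 19 (F = 3 + (6 + 1*(-2))*4 = 3 + (6 - 2)*4 = 3 + 4*4 = 3 + 16 = 19)
k*J(F, 13) = -8*(19 + 13) = -8*32 = -256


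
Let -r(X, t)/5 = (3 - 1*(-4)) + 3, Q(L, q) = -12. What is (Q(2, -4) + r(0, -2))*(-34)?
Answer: 2108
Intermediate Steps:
r(X, t) = -50 (r(X, t) = -5*((3 - 1*(-4)) + 3) = -5*((3 + 4) + 3) = -5*(7 + 3) = -5*10 = -50)
(Q(2, -4) + r(0, -2))*(-34) = (-12 - 50)*(-34) = -62*(-34) = 2108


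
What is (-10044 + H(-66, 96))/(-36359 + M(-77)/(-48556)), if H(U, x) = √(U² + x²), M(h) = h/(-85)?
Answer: 41454199440/150063046417 - 24763560*√377/150063046417 ≈ 0.27304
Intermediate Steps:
M(h) = -h/85 (M(h) = h*(-1/85) = -h/85)
(-10044 + H(-66, 96))/(-36359 + M(-77)/(-48556)) = (-10044 + √((-66)² + 96²))/(-36359 - 1/85*(-77)/(-48556)) = (-10044 + √(4356 + 9216))/(-36359 + (77/85)*(-1/48556)) = (-10044 + √13572)/(-36359 - 77/4127260) = (-10044 + 6*√377)/(-150063046417/4127260) = (-10044 + 6*√377)*(-4127260/150063046417) = 41454199440/150063046417 - 24763560*√377/150063046417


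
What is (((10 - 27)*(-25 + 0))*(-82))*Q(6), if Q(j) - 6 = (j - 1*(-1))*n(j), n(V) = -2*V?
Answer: 2718300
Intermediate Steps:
Q(j) = 6 - 2*j*(1 + j) (Q(j) = 6 + (j - 1*(-1))*(-2*j) = 6 + (j + 1)*(-2*j) = 6 + (1 + j)*(-2*j) = 6 - 2*j*(1 + j))
(((10 - 27)*(-25 + 0))*(-82))*Q(6) = (((10 - 27)*(-25 + 0))*(-82))*(6 - 2*6 - 2*6²) = (-17*(-25)*(-82))*(6 - 12 - 2*36) = (425*(-82))*(6 - 12 - 72) = -34850*(-78) = 2718300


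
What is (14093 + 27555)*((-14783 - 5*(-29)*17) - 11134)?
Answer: -976728896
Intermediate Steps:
(14093 + 27555)*((-14783 - 5*(-29)*17) - 11134) = 41648*((-14783 + 145*17) - 11134) = 41648*((-14783 + 2465) - 11134) = 41648*(-12318 - 11134) = 41648*(-23452) = -976728896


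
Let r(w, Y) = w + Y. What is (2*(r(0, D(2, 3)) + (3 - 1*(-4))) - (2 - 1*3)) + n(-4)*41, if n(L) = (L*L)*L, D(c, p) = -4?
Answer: -2617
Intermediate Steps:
n(L) = L³ (n(L) = L²*L = L³)
r(w, Y) = Y + w
(2*(r(0, D(2, 3)) + (3 - 1*(-4))) - (2 - 1*3)) + n(-4)*41 = (2*((-4 + 0) + (3 - 1*(-4))) - (2 - 1*3)) + (-4)³*41 = (2*(-4 + (3 + 4)) - (2 - 3)) - 64*41 = (2*(-4 + 7) - 1*(-1)) - 2624 = (2*3 + 1) - 2624 = (6 + 1) - 2624 = 7 - 2624 = -2617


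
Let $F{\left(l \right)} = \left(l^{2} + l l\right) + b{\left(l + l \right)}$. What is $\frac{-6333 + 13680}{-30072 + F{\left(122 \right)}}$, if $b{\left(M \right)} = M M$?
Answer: $\frac{2449}{19744} \approx 0.12404$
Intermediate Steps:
$b{\left(M \right)} = M^{2}$
$F{\left(l \right)} = 6 l^{2}$ ($F{\left(l \right)} = \left(l^{2} + l l\right) + \left(l + l\right)^{2} = \left(l^{2} + l^{2}\right) + \left(2 l\right)^{2} = 2 l^{2} + 4 l^{2} = 6 l^{2}$)
$\frac{-6333 + 13680}{-30072 + F{\left(122 \right)}} = \frac{-6333 + 13680}{-30072 + 6 \cdot 122^{2}} = \frac{7347}{-30072 + 6 \cdot 14884} = \frac{7347}{-30072 + 89304} = \frac{7347}{59232} = 7347 \cdot \frac{1}{59232} = \frac{2449}{19744}$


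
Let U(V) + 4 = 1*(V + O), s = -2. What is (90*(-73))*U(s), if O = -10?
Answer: 105120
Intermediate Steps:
U(V) = -14 + V (U(V) = -4 + 1*(V - 10) = -4 + 1*(-10 + V) = -4 + (-10 + V) = -14 + V)
(90*(-73))*U(s) = (90*(-73))*(-14 - 2) = -6570*(-16) = 105120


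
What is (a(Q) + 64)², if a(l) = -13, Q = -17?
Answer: 2601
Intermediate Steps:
(a(Q) + 64)² = (-13 + 64)² = 51² = 2601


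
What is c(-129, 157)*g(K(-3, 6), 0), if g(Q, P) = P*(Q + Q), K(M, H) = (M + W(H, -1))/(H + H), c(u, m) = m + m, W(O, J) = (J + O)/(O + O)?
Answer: 0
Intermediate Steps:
W(O, J) = (J + O)/(2*O) (W(O, J) = (J + O)/((2*O)) = (J + O)*(1/(2*O)) = (J + O)/(2*O))
c(u, m) = 2*m
K(M, H) = (M + (-1 + H)/(2*H))/(2*H) (K(M, H) = (M + (-1 + H)/(2*H))/(H + H) = (M + (-1 + H)/(2*H))/((2*H)) = (M + (-1 + H)/(2*H))*(1/(2*H)) = (M + (-1 + H)/(2*H))/(2*H))
g(Q, P) = 2*P*Q (g(Q, P) = P*(2*Q) = 2*P*Q)
c(-129, 157)*g(K(-3, 6), 0) = (2*157)*(2*0*((¼)*(-1 + 6 + 2*6*(-3))/6²)) = 314*(2*0*((¼)*(1/36)*(-1 + 6 - 36))) = 314*(2*0*((¼)*(1/36)*(-31))) = 314*(2*0*(-31/144)) = 314*0 = 0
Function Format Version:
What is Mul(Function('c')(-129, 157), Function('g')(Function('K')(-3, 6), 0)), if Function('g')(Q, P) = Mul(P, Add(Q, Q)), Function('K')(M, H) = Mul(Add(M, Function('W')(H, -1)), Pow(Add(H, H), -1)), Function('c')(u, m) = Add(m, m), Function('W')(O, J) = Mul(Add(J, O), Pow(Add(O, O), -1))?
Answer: 0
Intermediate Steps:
Function('W')(O, J) = Mul(Rational(1, 2), Pow(O, -1), Add(J, O)) (Function('W')(O, J) = Mul(Add(J, O), Pow(Mul(2, O), -1)) = Mul(Add(J, O), Mul(Rational(1, 2), Pow(O, -1))) = Mul(Rational(1, 2), Pow(O, -1), Add(J, O)))
Function('c')(u, m) = Mul(2, m)
Function('K')(M, H) = Mul(Rational(1, 2), Pow(H, -1), Add(M, Mul(Rational(1, 2), Pow(H, -1), Add(-1, H)))) (Function('K')(M, H) = Mul(Add(M, Mul(Rational(1, 2), Pow(H, -1), Add(-1, H))), Pow(Add(H, H), -1)) = Mul(Add(M, Mul(Rational(1, 2), Pow(H, -1), Add(-1, H))), Pow(Mul(2, H), -1)) = Mul(Add(M, Mul(Rational(1, 2), Pow(H, -1), Add(-1, H))), Mul(Rational(1, 2), Pow(H, -1))) = Mul(Rational(1, 2), Pow(H, -1), Add(M, Mul(Rational(1, 2), Pow(H, -1), Add(-1, H)))))
Function('g')(Q, P) = Mul(2, P, Q) (Function('g')(Q, P) = Mul(P, Mul(2, Q)) = Mul(2, P, Q))
Mul(Function('c')(-129, 157), Function('g')(Function('K')(-3, 6), 0)) = Mul(Mul(2, 157), Mul(2, 0, Mul(Rational(1, 4), Pow(6, -2), Add(-1, 6, Mul(2, 6, -3))))) = Mul(314, Mul(2, 0, Mul(Rational(1, 4), Rational(1, 36), Add(-1, 6, -36)))) = Mul(314, Mul(2, 0, Mul(Rational(1, 4), Rational(1, 36), -31))) = Mul(314, Mul(2, 0, Rational(-31, 144))) = Mul(314, 0) = 0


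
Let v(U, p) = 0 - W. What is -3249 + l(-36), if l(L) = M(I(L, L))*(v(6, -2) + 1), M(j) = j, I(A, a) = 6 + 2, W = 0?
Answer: -3241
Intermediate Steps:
I(A, a) = 8
v(U, p) = 0 (v(U, p) = 0 - 1*0 = 0 + 0 = 0)
l(L) = 8 (l(L) = 8*(0 + 1) = 8*1 = 8)
-3249 + l(-36) = -3249 + 8 = -3241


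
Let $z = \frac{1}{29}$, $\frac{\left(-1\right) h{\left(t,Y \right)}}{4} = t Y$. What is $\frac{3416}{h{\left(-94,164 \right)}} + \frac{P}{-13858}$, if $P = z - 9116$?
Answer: $\frac{26942849}{37776908} \approx 0.71321$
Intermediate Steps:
$h{\left(t,Y \right)} = - 4 Y t$ ($h{\left(t,Y \right)} = - 4 t Y = - 4 Y t$)
$z = \frac{1}{29} \approx 0.034483$
$P = - \frac{264363}{29}$ ($P = \frac{1}{29} - 9116 = - \frac{264363}{29} \approx -9116.0$)
$\frac{3416}{h{\left(-94,164 \right)}} + \frac{P}{-13858} = \frac{3416}{\left(-4\right) 164 \left(-94\right)} - \frac{264363}{29 \left(-13858\right)} = \frac{3416}{61664} - - \frac{264363}{401882} = 3416 \cdot \frac{1}{61664} + \frac{264363}{401882} = \frac{427}{7708} + \frac{264363}{401882} = \frac{26942849}{37776908}$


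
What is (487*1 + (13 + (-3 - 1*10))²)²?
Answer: 237169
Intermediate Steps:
(487*1 + (13 + (-3 - 1*10))²)² = (487 + (13 + (-3 - 10))²)² = (487 + (13 - 13)²)² = (487 + 0²)² = (487 + 0)² = 487² = 237169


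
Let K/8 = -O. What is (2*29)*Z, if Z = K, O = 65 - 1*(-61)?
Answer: -58464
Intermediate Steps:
O = 126 (O = 65 + 61 = 126)
K = -1008 (K = 8*(-1*126) = 8*(-126) = -1008)
Z = -1008
(2*29)*Z = (2*29)*(-1008) = 58*(-1008) = -58464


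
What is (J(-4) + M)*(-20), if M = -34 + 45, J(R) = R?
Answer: -140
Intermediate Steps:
M = 11
(J(-4) + M)*(-20) = (-4 + 11)*(-20) = 7*(-20) = -140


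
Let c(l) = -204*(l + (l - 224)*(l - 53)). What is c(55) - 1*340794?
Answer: -283062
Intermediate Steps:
c(l) = -204*l - 204*(-224 + l)*(-53 + l) (c(l) = -204*(l + (-224 + l)*(-53 + l)) = -204*l - 204*(-224 + l)*(-53 + l))
c(55) - 1*340794 = (-2421888 - 204*55² + 56304*55) - 1*340794 = (-2421888 - 204*3025 + 3096720) - 340794 = (-2421888 - 617100 + 3096720) - 340794 = 57732 - 340794 = -283062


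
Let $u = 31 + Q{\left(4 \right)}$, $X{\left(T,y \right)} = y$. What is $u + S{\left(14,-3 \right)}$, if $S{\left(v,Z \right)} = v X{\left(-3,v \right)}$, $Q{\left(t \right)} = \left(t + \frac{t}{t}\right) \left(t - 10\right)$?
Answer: $197$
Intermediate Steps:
$Q{\left(t \right)} = \left(1 + t\right) \left(-10 + t\right)$ ($Q{\left(t \right)} = \left(t + 1\right) \left(-10 + t\right) = \left(1 + t\right) \left(-10 + t\right)$)
$u = 1$ ($u = 31 - \left(46 - 16\right) = 31 - 30 = 1$)
$S{\left(v,Z \right)} = v^{2}$ ($S{\left(v,Z \right)} = v v = v^{2}$)
$u + S{\left(14,-3 \right)} = 1 + 14^{2} = 1 + 196 = 197$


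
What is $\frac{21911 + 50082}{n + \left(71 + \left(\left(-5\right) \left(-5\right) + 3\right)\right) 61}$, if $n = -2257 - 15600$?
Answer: $- \frac{71993}{11818} \approx -6.0918$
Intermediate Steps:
$n = -17857$ ($n = -2257 - 15600 = -17857$)
$\frac{21911 + 50082}{n + \left(71 + \left(\left(-5\right) \left(-5\right) + 3\right)\right) 61} = \frac{21911 + 50082}{-17857 + \left(71 + \left(\left(-5\right) \left(-5\right) + 3\right)\right) 61} = \frac{71993}{-17857 + \left(71 + \left(25 + 3\right)\right) 61} = \frac{71993}{-17857 + \left(71 + 28\right) 61} = \frac{71993}{-17857 + 99 \cdot 61} = \frac{71993}{-17857 + 6039} = \frac{71993}{-11818} = 71993 \left(- \frac{1}{11818}\right) = - \frac{71993}{11818}$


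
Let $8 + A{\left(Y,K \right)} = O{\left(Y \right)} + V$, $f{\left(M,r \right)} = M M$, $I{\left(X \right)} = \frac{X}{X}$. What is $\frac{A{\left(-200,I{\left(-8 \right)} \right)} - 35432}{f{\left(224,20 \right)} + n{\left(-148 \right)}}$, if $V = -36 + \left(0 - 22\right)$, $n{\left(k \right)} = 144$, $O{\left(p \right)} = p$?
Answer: $- \frac{17849}{25160} \approx -0.70942$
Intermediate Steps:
$I{\left(X \right)} = 1$
$f{\left(M,r \right)} = M^{2}$
$V = -58$ ($V = -36 + \left(0 - 22\right) = -36 - 22 = -58$)
$A{\left(Y,K \right)} = -66 + Y$ ($A{\left(Y,K \right)} = -8 + \left(Y - 58\right) = -8 + \left(-58 + Y\right) = -66 + Y$)
$\frac{A{\left(-200,I{\left(-8 \right)} \right)} - 35432}{f{\left(224,20 \right)} + n{\left(-148 \right)}} = \frac{\left(-66 - 200\right) - 35432}{224^{2} + 144} = \frac{-266 - 35432}{50176 + 144} = - \frac{35698}{50320} = \left(-35698\right) \frac{1}{50320} = - \frac{17849}{25160}$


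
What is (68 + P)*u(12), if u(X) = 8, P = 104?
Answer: 1376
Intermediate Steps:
(68 + P)*u(12) = (68 + 104)*8 = 172*8 = 1376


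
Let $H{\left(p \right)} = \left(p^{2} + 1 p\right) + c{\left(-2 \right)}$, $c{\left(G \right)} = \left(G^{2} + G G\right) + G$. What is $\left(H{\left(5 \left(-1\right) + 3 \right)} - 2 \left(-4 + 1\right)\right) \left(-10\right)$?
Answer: $-140$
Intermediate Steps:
$c{\left(G \right)} = G + 2 G^{2}$ ($c{\left(G \right)} = \left(G^{2} + G^{2}\right) + G = 2 G^{2} + G = G + 2 G^{2}$)
$H{\left(p \right)} = 6 + p + p^{2}$ ($H{\left(p \right)} = \left(p^{2} + 1 p\right) - 2 \left(1 + 2 \left(-2\right)\right) = \left(p^{2} + p\right) - 2 \left(1 - 4\right) = \left(p + p^{2}\right) - -6 = \left(p + p^{2}\right) + 6 = 6 + p + p^{2}$)
$\left(H{\left(5 \left(-1\right) + 3 \right)} - 2 \left(-4 + 1\right)\right) \left(-10\right) = \left(\left(6 + \left(5 \left(-1\right) + 3\right) + \left(5 \left(-1\right) + 3\right)^{2}\right) - 2 \left(-4 + 1\right)\right) \left(-10\right) = \left(\left(6 + \left(-5 + 3\right) + \left(-5 + 3\right)^{2}\right) - -6\right) \left(-10\right) = \left(\left(6 - 2 + \left(-2\right)^{2}\right) + 6\right) \left(-10\right) = \left(\left(6 - 2 + 4\right) + 6\right) \left(-10\right) = \left(8 + 6\right) \left(-10\right) = 14 \left(-10\right) = -140$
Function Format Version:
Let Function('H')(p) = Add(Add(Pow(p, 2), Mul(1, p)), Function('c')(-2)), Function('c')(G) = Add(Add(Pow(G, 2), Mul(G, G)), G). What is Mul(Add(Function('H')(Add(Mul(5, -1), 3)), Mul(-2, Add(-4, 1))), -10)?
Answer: -140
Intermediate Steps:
Function('c')(G) = Add(G, Mul(2, Pow(G, 2))) (Function('c')(G) = Add(Add(Pow(G, 2), Pow(G, 2)), G) = Add(Mul(2, Pow(G, 2)), G) = Add(G, Mul(2, Pow(G, 2))))
Function('H')(p) = Add(6, p, Pow(p, 2)) (Function('H')(p) = Add(Add(Pow(p, 2), Mul(1, p)), Mul(-2, Add(1, Mul(2, -2)))) = Add(Add(Pow(p, 2), p), Mul(-2, Add(1, -4))) = Add(Add(p, Pow(p, 2)), Mul(-2, -3)) = Add(Add(p, Pow(p, 2)), 6) = Add(6, p, Pow(p, 2)))
Mul(Add(Function('H')(Add(Mul(5, -1), 3)), Mul(-2, Add(-4, 1))), -10) = Mul(Add(Add(6, Add(Mul(5, -1), 3), Pow(Add(Mul(5, -1), 3), 2)), Mul(-2, Add(-4, 1))), -10) = Mul(Add(Add(6, Add(-5, 3), Pow(Add(-5, 3), 2)), Mul(-2, -3)), -10) = Mul(Add(Add(6, -2, Pow(-2, 2)), 6), -10) = Mul(Add(Add(6, -2, 4), 6), -10) = Mul(Add(8, 6), -10) = Mul(14, -10) = -140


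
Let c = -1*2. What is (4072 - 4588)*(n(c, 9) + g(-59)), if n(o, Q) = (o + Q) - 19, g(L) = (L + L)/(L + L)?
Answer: 5676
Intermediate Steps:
g(L) = 1 (g(L) = (2*L)/((2*L)) = (2*L)*(1/(2*L)) = 1)
c = -2
n(o, Q) = -19 + Q + o (n(o, Q) = (Q + o) - 19 = -19 + Q + o)
(4072 - 4588)*(n(c, 9) + g(-59)) = (4072 - 4588)*((-19 + 9 - 2) + 1) = -516*(-12 + 1) = -516*(-11) = 5676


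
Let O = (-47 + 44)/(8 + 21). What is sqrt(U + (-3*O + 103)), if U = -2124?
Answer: 10*I*sqrt(16994)/29 ≈ 44.952*I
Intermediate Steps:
O = -3/29 ≈ -0.10345
sqrt(U + (-3*O + 103)) = sqrt(-2124 + (-3*(-3/29) + 103)) = sqrt(-2124 + (9/29 + 103)) = sqrt(-2124 + 2996/29) = sqrt(-58600/29) = 10*I*sqrt(16994)/29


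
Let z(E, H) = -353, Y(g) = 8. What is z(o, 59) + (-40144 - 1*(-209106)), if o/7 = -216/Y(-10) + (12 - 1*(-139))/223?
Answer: 168609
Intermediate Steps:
o = -41090/223 (o = 7*(-216/8 + (12 - 1*(-139))/223) = 7*(-216*⅛ + (12 + 139)*(1/223)) = 7*(-27 + 151*(1/223)) = 7*(-27 + 151/223) = 7*(-5870/223) = -41090/223 ≈ -184.26)
z(o, 59) + (-40144 - 1*(-209106)) = -353 + (-40144 - 1*(-209106)) = -353 + (-40144 + 209106) = -353 + 168962 = 168609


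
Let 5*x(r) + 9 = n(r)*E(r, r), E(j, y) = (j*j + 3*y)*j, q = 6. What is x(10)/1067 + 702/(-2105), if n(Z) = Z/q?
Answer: 478031/6738105 ≈ 0.070944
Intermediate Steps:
n(Z) = Z/6
E(j, y) = j*(j² + 3*y) (E(j, y) = (j² + 3*y)*j = j*(j² + 3*y))
x(r) = -9/5 + r²*(r² + 3*r)/30 (x(r) = -9/5 + ((r/6)*(r*(r² + 3*r)))/5 = -9/5 + (r²*(r² + 3*r)/6)/5 = -9/5 + r²*(r² + 3*r)/30)
x(10)/1067 + 702/(-2105) = (-9/5 + (1/30)*10³*(3 + 10))/1067 + 702/(-2105) = (-9/5 + (1/30)*1000*13)*(1/1067) + 702*(-1/2105) = (-9/5 + 1300/3)*(1/1067) - 702/2105 = (6473/15)*(1/1067) - 702/2105 = 6473/16005 - 702/2105 = 478031/6738105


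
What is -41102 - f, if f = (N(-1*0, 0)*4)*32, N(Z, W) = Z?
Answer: -41102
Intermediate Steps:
f = 0 (f = (-1*0*4)*32 = (0*4)*32 = 0*32 = 0)
-41102 - f = -41102 - 1*0 = -41102 + 0 = -41102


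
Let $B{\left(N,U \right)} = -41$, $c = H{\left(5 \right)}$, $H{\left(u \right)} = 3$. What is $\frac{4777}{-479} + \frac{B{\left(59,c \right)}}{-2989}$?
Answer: $- \frac{14258814}{1431731} \approx -9.9591$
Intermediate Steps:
$c = 3$
$\frac{4777}{-479} + \frac{B{\left(59,c \right)}}{-2989} = \frac{4777}{-479} - \frac{41}{-2989} = 4777 \left(- \frac{1}{479}\right) - - \frac{41}{2989} = - \frac{4777}{479} + \frac{41}{2989} = - \frac{14258814}{1431731}$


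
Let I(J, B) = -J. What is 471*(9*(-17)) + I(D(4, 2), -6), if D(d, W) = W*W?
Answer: -72067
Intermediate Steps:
D(d, W) = W²
471*(9*(-17)) + I(D(4, 2), -6) = 471*(9*(-17)) - 1*2² = 471*(-153) - 1*4 = -72063 - 4 = -72067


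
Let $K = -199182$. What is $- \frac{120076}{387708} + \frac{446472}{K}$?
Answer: $- \frac{8209072667}{3217685619} \approx -2.5512$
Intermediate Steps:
$- \frac{120076}{387708} + \frac{446472}{K} = - \frac{120076}{387708} + \frac{446472}{-199182} = \left(-120076\right) \frac{1}{387708} + 446472 \left(- \frac{1}{199182}\right) = - \frac{30019}{96927} - \frac{74412}{33197} = - \frac{8209072667}{3217685619}$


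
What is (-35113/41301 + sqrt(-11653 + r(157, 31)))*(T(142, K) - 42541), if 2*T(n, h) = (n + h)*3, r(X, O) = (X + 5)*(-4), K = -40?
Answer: 114489988/3177 - 42388*I*sqrt(12301) ≈ 36037.0 - 4.7012e+6*I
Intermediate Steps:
r(X, O) = -20 - 4*X (r(X, O) = (5 + X)*(-4) = -20 - 4*X)
T(n, h) = 3*h/2 + 3*n/2 (T(n, h) = ((n + h)*3)/2 = ((h + n)*3)/2 = (3*h + 3*n)/2 = 3*h/2 + 3*n/2)
(-35113/41301 + sqrt(-11653 + r(157, 31)))*(T(142, K) - 42541) = (-35113/41301 + sqrt(-11653 + (-20 - 4*157)))*(((3/2)*(-40) + (3/2)*142) - 42541) = (-35113*1/41301 + sqrt(-11653 + (-20 - 628)))*((-60 + 213) - 42541) = (-2701/3177 + sqrt(-11653 - 648))*(153 - 42541) = (-2701/3177 + sqrt(-12301))*(-42388) = (-2701/3177 + I*sqrt(12301))*(-42388) = 114489988/3177 - 42388*I*sqrt(12301)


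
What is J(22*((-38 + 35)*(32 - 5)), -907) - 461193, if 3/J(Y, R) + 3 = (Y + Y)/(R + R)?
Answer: -144354316/313 ≈ -4.6120e+5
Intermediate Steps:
J(Y, R) = 3/(-3 + Y/R) (J(Y, R) = 3/(-3 + (Y + Y)/(R + R)) = 3/(-3 + (2*Y)/((2*R))) = 3/(-3 + (2*Y)*(1/(2*R))) = 3/(-3 + Y/R))
J(22*((-38 + 35)*(32 - 5)), -907) - 461193 = -3*(-907)/(-22*(-38 + 35)*(32 - 5) + 3*(-907)) - 461193 = -3*(-907)/(-22*(-3*27) - 2721) - 461193 = -3*(-907)/(-22*(-81) - 2721) - 461193 = -3*(-907)/(-1*(-1782) - 2721) - 461193 = -3*(-907)/(1782 - 2721) - 461193 = -3*(-907)/(-939) - 461193 = -3*(-907)*(-1/939) - 461193 = -907/313 - 461193 = -144354316/313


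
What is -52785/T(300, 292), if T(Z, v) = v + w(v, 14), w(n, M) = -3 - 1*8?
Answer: -52785/281 ≈ -187.85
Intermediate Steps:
w(n, M) = -11 (w(n, M) = -3 - 8 = -11)
T(Z, v) = -11 + v (T(Z, v) = v - 11 = -11 + v)
-52785/T(300, 292) = -52785/(-11 + 292) = -52785/281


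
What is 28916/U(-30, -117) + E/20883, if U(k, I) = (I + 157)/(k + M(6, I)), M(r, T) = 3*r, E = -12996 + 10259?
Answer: -905792927/104415 ≈ -8674.9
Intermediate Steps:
E = -2737
U(k, I) = (157 + I)/(18 + k) (U(k, I) = (I + 157)/(k + 3*6) = (157 + I)/(k + 18) = (157 + I)/(18 + k))
28916/U(-30, -117) + E/20883 = 28916/(((157 - 117)/(18 - 30))) - 2737/20883 = 28916/((40/(-12))) - 2737*1/20883 = 28916/((-1/12*40)) - 2737/20883 = 28916/(-10/3) - 2737/20883 = 28916*(-3/10) - 2737/20883 = -43374/5 - 2737/20883 = -905792927/104415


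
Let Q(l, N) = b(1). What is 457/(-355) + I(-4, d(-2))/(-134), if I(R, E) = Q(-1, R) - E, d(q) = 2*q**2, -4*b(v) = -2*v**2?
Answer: -117151/95140 ≈ -1.2314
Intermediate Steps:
b(v) = v**2/2 (b(v) = -(-1)*v**2/2 = v**2/2)
Q(l, N) = 1/2 (Q(l, N) = (1/2)*1**2 = (1/2)*1 = 1/2)
I(R, E) = 1/2 - E
457/(-355) + I(-4, d(-2))/(-134) = 457/(-355) + (1/2 - 2*(-2)**2)/(-134) = 457*(-1/355) + (1/2 - 2*4)*(-1/134) = -457/355 + (1/2 - 1*8)*(-1/134) = -457/355 + (1/2 - 8)*(-1/134) = -457/355 - 15/2*(-1/134) = -457/355 + 15/268 = -117151/95140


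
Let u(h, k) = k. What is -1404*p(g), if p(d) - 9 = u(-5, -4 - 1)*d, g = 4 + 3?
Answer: 36504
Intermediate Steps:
g = 7
p(d) = 9 - 5*d (p(d) = 9 + (-4 - 1)*d = 9 - 5*d)
-1404*p(g) = -1404*(9 - 5*7) = -1404*(9 - 35) = -1404*(-26) = 36504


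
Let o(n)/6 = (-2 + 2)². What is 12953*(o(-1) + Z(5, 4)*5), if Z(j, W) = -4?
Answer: -259060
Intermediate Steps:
o(n) = 0 (o(n) = 6*(-2 + 2)² = 6*0² = 6*0 = 0)
12953*(o(-1) + Z(5, 4)*5) = 12953*(0 - 4*5) = 12953*(0 - 20) = 12953*(-20) = -259060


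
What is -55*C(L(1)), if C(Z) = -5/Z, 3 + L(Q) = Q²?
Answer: -275/2 ≈ -137.50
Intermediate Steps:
L(Q) = -3 + Q²
-55*C(L(1)) = -(-275)/(-3 + 1²) = -(-275)/(-3 + 1) = -(-275)/(-2) = -(-275)*(-1)/2 = -55*5/2 = -275/2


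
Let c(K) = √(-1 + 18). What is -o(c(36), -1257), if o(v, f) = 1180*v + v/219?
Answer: -258421*√17/219 ≈ -4865.3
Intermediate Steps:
c(K) = √17
o(v, f) = 258421*v/219 (o(v, f) = 1180*v + v*(1/219) = 1180*v + v/219 = 258421*v/219)
-o(c(36), -1257) = -258421*√17/219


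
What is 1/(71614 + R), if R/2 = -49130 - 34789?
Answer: -1/96224 ≈ -1.0392e-5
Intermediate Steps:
R = -167838 (R = 2*(-49130 - 34789) = 2*(-83919) = -167838)
1/(71614 + R) = 1/(71614 - 167838) = 1/(-96224) = -1/96224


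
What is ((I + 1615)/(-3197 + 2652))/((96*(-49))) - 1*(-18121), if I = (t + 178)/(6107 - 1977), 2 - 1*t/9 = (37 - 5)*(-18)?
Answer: 6395504189391/352933280 ≈ 18121.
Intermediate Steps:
t = 5202 (t = 18 - 9*(37 - 5)*(-18) = 18 - 288*(-18) = 18 - 9*(-576) = 18 + 5184 = 5202)
I = 538/413 (I = (5202 + 178)/(6107 - 1977) = 5380/4130 = 5380*(1/4130) = 538/413 ≈ 1.3027)
((I + 1615)/(-3197 + 2652))/((96*(-49))) - 1*(-18121) = ((538/413 + 1615)/(-3197 + 2652))/((96*(-49))) - 1*(-18121) = ((667533/413)/(-545))/(-4704) + 18121 = ((667533/413)*(-1/545))*(-1/4704) + 18121 = -667533/225085*(-1/4704) + 18121 = 222511/352933280 + 18121 = 6395504189391/352933280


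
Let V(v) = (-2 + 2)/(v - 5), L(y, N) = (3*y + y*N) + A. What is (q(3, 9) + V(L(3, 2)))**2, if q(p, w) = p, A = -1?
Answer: 9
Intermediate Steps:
L(y, N) = -1 + 3*y + N*y (L(y, N) = (3*y + y*N) - 1 = (3*y + N*y) - 1 = -1 + 3*y + N*y)
V(v) = 0 (V(v) = 0/(-5 + v) = 0)
(q(3, 9) + V(L(3, 2)))**2 = (3 + 0)**2 = 3**2 = 9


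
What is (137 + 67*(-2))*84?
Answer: 252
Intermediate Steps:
(137 + 67*(-2))*84 = (137 - 134)*84 = 3*84 = 252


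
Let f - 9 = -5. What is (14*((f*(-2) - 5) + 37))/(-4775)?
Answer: -336/4775 ≈ -0.070367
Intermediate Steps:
f = 4 (f = 9 - 5 = 4)
(14*((f*(-2) - 5) + 37))/(-4775) = (14*((4*(-2) - 5) + 37))/(-4775) = (14*((-8 - 5) + 37))*(-1/4775) = (14*(-13 + 37))*(-1/4775) = (14*24)*(-1/4775) = 336*(-1/4775) = -336/4775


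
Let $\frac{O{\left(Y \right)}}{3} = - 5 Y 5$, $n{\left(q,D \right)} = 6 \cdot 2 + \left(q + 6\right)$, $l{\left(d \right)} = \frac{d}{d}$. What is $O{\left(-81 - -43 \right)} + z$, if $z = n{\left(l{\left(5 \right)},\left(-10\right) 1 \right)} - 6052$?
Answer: $-3183$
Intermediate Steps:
$l{\left(d \right)} = 1$
$n{\left(q,D \right)} = 18 + q$ ($n{\left(q,D \right)} = 12 + \left(6 + q\right) = 18 + q$)
$O{\left(Y \right)} = - 75 Y$ ($O{\left(Y \right)} = 3 - 5 Y 5 = 3 \left(- 25 Y\right) = - 75 Y$)
$z = -6033$ ($z = \left(18 + 1\right) - 6052 = 19 - 6052 = -6033$)
$O{\left(-81 - -43 \right)} + z = - 75 \left(-81 - -43\right) - 6033 = - 75 \left(-81 + 43\right) - 6033 = \left(-75\right) \left(-38\right) - 6033 = 2850 - 6033 = -3183$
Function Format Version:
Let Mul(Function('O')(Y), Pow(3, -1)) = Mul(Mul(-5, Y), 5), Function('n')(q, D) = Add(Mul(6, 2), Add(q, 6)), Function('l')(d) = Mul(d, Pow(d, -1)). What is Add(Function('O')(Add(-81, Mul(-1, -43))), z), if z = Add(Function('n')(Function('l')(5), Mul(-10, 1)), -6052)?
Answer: -3183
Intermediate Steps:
Function('l')(d) = 1
Function('n')(q, D) = Add(18, q) (Function('n')(q, D) = Add(12, Add(6, q)) = Add(18, q))
Function('O')(Y) = Mul(-75, Y) (Function('O')(Y) = Mul(3, Mul(Mul(-5, Y), 5)) = Mul(3, Mul(-25, Y)) = Mul(-75, Y))
z = -6033 (z = Add(Add(18, 1), -6052) = Add(19, -6052) = -6033)
Add(Function('O')(Add(-81, Mul(-1, -43))), z) = Add(Mul(-75, Add(-81, Mul(-1, -43))), -6033) = Add(Mul(-75, Add(-81, 43)), -6033) = Add(Mul(-75, -38), -6033) = Add(2850, -6033) = -3183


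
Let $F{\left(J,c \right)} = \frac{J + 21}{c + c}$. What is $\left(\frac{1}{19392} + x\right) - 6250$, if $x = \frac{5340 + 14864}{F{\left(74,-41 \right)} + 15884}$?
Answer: $- \frac{52605967676077}{8418668352} \approx -6248.7$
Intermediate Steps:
$F{\left(J,c \right)} = \frac{21 + J}{2 c}$
$x = \frac{1656728}{1302393}$ ($x = \frac{5340 + 14864}{\frac{21 + 74}{2 \left(-41\right)} + 15884} = \frac{20204}{\frac{1}{2} \left(- \frac{1}{41}\right) 95 + 15884} = \frac{20204}{- \frac{95}{82} + 15884} = \frac{20204}{\frac{1302393}{82}} = 20204 \cdot \frac{82}{1302393} = \frac{1656728}{1302393} \approx 1.2721$)
$\left(\frac{1}{19392} + x\right) - 6250 = \left(\frac{1}{19392} + \frac{1656728}{1302393}\right) - 6250 = \frac{10709523923}{8418668352} - 6250 = - \frac{52605967676077}{8418668352}$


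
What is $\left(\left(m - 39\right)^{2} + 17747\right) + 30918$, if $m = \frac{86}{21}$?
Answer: $\frac{21998554}{441} \approx 49883.0$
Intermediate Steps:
$m = \frac{86}{21}$ ($m = 86 \cdot \frac{1}{21} = \frac{86}{21} \approx 4.0952$)
$\left(\left(m - 39\right)^{2} + 17747\right) + 30918 = \left(\left(\frac{86}{21} - 39\right)^{2} + 17747\right) + 30918 = \left(\left(- \frac{733}{21}\right)^{2} + 17747\right) + 30918 = \left(\frac{537289}{441} + 17747\right) + 30918 = \frac{8363716}{441} + 30918 = \frac{21998554}{441}$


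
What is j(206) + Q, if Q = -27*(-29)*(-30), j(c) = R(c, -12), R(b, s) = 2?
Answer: -23488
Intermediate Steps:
j(c) = 2
Q = -23490 (Q = 783*(-30) = -23490)
j(206) + Q = 2 - 23490 = -23488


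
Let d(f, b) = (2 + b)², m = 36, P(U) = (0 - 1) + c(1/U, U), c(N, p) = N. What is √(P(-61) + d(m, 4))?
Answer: √130174/61 ≈ 5.9147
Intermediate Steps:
P(U) = -1 + 1/U (P(U) = (0 - 1) + 1/U = -1 + 1/U)
√(P(-61) + d(m, 4)) = √((1 - 1*(-61))/(-61) + (2 + 4)²) = √(-(1 + 61)/61 + 6²) = √(-1/61*62 + 36) = √(-62/61 + 36) = √(2134/61) = √130174/61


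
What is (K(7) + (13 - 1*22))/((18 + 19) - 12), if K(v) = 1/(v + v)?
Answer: -5/14 ≈ -0.35714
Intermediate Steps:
K(v) = 1/(2*v)
(K(7) + (13 - 1*22))/((18 + 19) - 12) = ((½)/7 + (13 - 1*22))/((18 + 19) - 12) = ((½)*(⅐) + (13 - 22))/(37 - 12) = (1/14 - 9)/25 = -125/14*1/25 = -5/14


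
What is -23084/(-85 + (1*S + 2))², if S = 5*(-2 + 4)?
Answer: -23084/5329 ≈ -4.3318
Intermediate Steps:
S = 10 (S = 5*2 = 10)
-23084/(-85 + (1*S + 2))² = -23084/(-85 + (1*10 + 2))² = -23084/(-85 + (10 + 2))² = -23084/(-85 + 12)² = -23084/((-73)²) = -23084/5329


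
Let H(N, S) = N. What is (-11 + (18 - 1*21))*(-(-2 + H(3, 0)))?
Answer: 14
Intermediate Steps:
(-11 + (18 - 1*21))*(-(-2 + H(3, 0))) = (-11 + (18 - 1*21))*(-(-2 + 3)) = (-11 + (18 - 21))*(-1*1) = (-11 - 3)*(-1) = -14*(-1) = 14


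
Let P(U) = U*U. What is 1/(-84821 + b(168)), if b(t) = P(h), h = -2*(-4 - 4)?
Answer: -1/84565 ≈ -1.1825e-5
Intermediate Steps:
h = 16 (h = -2*(-8) = 16)
P(U) = U²
b(t) = 256 (b(t) = 16² = 256)
1/(-84821 + b(168)) = 1/(-84821 + 256) = 1/(-84565) = -1/84565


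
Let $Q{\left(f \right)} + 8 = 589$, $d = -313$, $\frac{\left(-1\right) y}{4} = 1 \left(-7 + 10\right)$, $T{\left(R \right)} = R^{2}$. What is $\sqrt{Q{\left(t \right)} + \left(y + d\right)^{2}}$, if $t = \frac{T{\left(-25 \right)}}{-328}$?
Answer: $\sqrt{106206} \approx 325.89$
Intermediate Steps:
$y = -12$ ($y = - 4 \cdot 1 \left(-7 + 10\right) = - 4 \cdot 1 \cdot 3 = \left(-4\right) 3 = -12$)
$t = - \frac{625}{328}$ ($t = \frac{\left(-25\right)^{2}}{-328} = 625 \left(- \frac{1}{328}\right) = - \frac{625}{328} \approx -1.9055$)
$Q{\left(f \right)} = 581$ ($Q{\left(f \right)} = -8 + 589 = 581$)
$\sqrt{Q{\left(t \right)} + \left(y + d\right)^{2}} = \sqrt{581 + \left(-12 - 313\right)^{2}} = \sqrt{581 + \left(-325\right)^{2}} = \sqrt{581 + 105625} = \sqrt{106206}$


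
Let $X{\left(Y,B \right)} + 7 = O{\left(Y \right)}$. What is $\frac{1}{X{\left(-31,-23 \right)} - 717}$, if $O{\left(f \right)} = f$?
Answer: $- \frac{1}{755} \approx -0.0013245$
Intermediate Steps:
$X{\left(Y,B \right)} = -7 + Y$
$\frac{1}{X{\left(-31,-23 \right)} - 717} = \frac{1}{\left(-7 - 31\right) - 717} = \frac{1}{-38 - 717} = \frac{1}{-755} = - \frac{1}{755}$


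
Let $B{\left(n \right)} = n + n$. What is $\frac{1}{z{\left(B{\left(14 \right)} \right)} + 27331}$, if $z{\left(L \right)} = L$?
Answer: $\frac{1}{27359} \approx 3.6551 \cdot 10^{-5}$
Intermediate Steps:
$B{\left(n \right)} = 2 n$
$\frac{1}{z{\left(B{\left(14 \right)} \right)} + 27331} = \frac{1}{2 \cdot 14 + 27331} = \frac{1}{28 + 27331} = \frac{1}{27359}$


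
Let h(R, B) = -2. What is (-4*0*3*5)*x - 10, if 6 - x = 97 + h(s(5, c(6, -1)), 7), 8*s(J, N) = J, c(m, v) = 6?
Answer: -10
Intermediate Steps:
s(J, N) = J/8
x = -89 (x = 6 - (97 - 2) = 6 - 1*95 = 6 - 95 = -89)
(-4*0*3*5)*x - 10 = -4*0*3*5*(-89) - 10 = -0*5*(-89) - 10 = -4*0*(-89) - 10 = 0*(-89) - 10 = 0 - 10 = -10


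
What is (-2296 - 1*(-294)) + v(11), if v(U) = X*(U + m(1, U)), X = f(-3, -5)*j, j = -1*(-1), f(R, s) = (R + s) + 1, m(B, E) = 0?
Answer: -2079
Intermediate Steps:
f(R, s) = 1 + R + s
j = 1
X = -7 (X = (1 - 3 - 5)*1 = -7*1 = -7)
v(U) = -7*U (v(U) = -7*(U + 0) = -7*U)
(-2296 - 1*(-294)) + v(11) = (-2296 - 1*(-294)) - 7*11 = (-2296 + 294) - 77 = -2002 - 77 = -2079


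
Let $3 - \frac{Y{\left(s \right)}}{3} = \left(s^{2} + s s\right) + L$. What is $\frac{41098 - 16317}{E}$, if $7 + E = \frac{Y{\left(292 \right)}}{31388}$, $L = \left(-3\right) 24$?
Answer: $- \frac{777826028}{731075} \approx -1063.9$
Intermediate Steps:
$L = -72$
$Y{\left(s \right)} = 225 - 6 s^{2}$ ($Y{\left(s \right)} = 9 - 3 \left(\left(s^{2} + s s\right) - 72\right) = 9 - 3 \left(\left(s^{2} + s^{2}\right) - 72\right) = 9 - 3 \left(2 s^{2} - 72\right) = 9 - 3 \left(-72 + 2 s^{2}\right) = 9 - \left(-216 + 6 s^{2}\right) = 225 - 6 s^{2}$)
$E = - \frac{731075}{31388}$ ($E = -7 + \frac{225 - 6 \cdot 292^{2}}{31388} = -7 + \left(225 - 511584\right) \frac{1}{31388} = -7 - \frac{511359}{31388} = - \frac{731075}{31388} \approx -23.292$)
$\frac{41098 - 16317}{E} = \frac{41098 - 16317}{- \frac{731075}{31388}} = \left(41098 - 16317\right) \left(- \frac{31388}{731075}\right) = 24781 \left(- \frac{31388}{731075}\right) = - \frac{777826028}{731075}$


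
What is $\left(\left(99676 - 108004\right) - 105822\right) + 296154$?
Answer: $182004$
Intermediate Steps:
$\left(\left(99676 - 108004\right) - 105822\right) + 296154 = \left(-8328 - 105822\right) + 296154 = -114150 + 296154 = 182004$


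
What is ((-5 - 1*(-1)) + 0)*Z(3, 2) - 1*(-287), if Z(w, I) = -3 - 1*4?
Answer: 315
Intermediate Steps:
Z(w, I) = -7 (Z(w, I) = -3 - 4 = -7)
((-5 - 1*(-1)) + 0)*Z(3, 2) - 1*(-287) = ((-5 - 1*(-1)) + 0)*(-7) - 1*(-287) = ((-5 + 1) + 0)*(-7) + 287 = (-4 + 0)*(-7) + 287 = -4*(-7) + 287 = 28 + 287 = 315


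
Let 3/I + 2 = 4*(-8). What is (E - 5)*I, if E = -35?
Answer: 60/17 ≈ 3.5294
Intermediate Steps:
I = -3/34 (I = 3/(-2 + 4*(-8)) = 3/(-2 - 32) = 3/(-34) = 3*(-1/34) = -3/34 ≈ -0.088235)
(E - 5)*I = (-35 - 5)*(-3/34) = -40*(-3/34) = 60/17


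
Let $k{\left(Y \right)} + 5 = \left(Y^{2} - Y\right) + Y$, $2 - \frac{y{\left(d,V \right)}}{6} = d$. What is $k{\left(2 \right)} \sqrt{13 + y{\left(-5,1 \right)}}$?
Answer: $- \sqrt{55} \approx -7.4162$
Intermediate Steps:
$y{\left(d,V \right)} = 12 - 6 d$
$k{\left(Y \right)} = -5 + Y^{2}$ ($k{\left(Y \right)} = -5 + \left(\left(Y^{2} - Y\right) + Y\right) = -5 + Y^{2}$)
$k{\left(2 \right)} \sqrt{13 + y{\left(-5,1 \right)}} = \left(-5 + 2^{2}\right) \sqrt{13 + \left(12 - -30\right)} = \left(-5 + 4\right) \sqrt{13 + \left(12 + 30\right)} = - \sqrt{13 + 42} = - \sqrt{55}$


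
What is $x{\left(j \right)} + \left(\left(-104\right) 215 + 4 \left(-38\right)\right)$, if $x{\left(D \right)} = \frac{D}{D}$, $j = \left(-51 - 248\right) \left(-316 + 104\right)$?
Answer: $-22511$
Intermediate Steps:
$j = 63388$ ($j = \left(-299\right) \left(-212\right) = 63388$)
$x{\left(D \right)} = 1$
$x{\left(j \right)} + \left(\left(-104\right) 215 + 4 \left(-38\right)\right) = 1 + \left(\left(-104\right) 215 + 4 \left(-38\right)\right) = 1 - 22512 = -22511$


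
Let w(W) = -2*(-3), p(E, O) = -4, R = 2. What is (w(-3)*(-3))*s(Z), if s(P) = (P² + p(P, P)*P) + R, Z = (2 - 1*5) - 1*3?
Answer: -1116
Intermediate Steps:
w(W) = 6
Z = -6 (Z = (2 - 5) - 3 = -3 - 3 = -6)
s(P) = 2 + P² - 4*P (s(P) = (P² - 4*P) + 2 = 2 + P² - 4*P)
(w(-3)*(-3))*s(Z) = (6*(-3))*(2 + (-6)² - 4*(-6)) = -18*(2 + 36 + 24) = -18*62 = -1116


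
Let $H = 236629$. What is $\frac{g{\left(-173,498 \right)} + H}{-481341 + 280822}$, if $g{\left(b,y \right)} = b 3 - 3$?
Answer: $- \frac{236107}{200519} \approx -1.1775$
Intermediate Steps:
$g{\left(b,y \right)} = -3 + 3 b$ ($g{\left(b,y \right)} = 3 b - 3 = -3 + 3 b$)
$\frac{g{\left(-173,498 \right)} + H}{-481341 + 280822} = \frac{\left(-3 + 3 \left(-173\right)\right) + 236629}{-481341 + 280822} = \frac{\left(-3 - 519\right) + 236629}{-200519} = \left(-522 + 236629\right) \left(- \frac{1}{200519}\right) = 236107 \left(- \frac{1}{200519}\right) = - \frac{236107}{200519}$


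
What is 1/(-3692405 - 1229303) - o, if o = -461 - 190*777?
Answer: 728860659427/4921708 ≈ 1.4809e+5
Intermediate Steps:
o = -148091 (o = -461 - 147630 = -148091)
1/(-3692405 - 1229303) - o = 1/(-3692405 - 1229303) - 1*(-148091) = 1/(-4921708) + 148091 = -1/4921708 + 148091 = 728860659427/4921708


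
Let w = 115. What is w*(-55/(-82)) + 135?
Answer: 17395/82 ≈ 212.13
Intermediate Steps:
w*(-55/(-82)) + 135 = 115*(-55/(-82)) + 135 = 115*(-55*(-1/82)) + 135 = 115*(55/82) + 135 = 6325/82 + 135 = 17395/82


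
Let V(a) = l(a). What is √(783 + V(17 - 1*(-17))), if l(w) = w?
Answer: √817 ≈ 28.583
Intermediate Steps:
V(a) = a
√(783 + V(17 - 1*(-17))) = √(783 + (17 - 1*(-17))) = √(783 + (17 + 17)) = √(783 + 34) = √817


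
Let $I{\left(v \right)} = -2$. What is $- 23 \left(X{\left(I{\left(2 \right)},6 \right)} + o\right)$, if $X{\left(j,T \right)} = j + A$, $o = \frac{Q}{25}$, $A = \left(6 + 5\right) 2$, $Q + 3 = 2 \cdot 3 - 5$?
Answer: $- \frac{11454}{25} \approx -458.16$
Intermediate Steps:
$Q = -2$ ($Q = -3 + \left(2 \cdot 3 - 5\right) = -3 + \left(6 - 5\right) = -3 + 1 = -2$)
$A = 22$ ($A = 11 \cdot 2 = 22$)
$o = - \frac{2}{25} \approx -0.08$
$X{\left(j,T \right)} = 22 + j$ ($X{\left(j,T \right)} = j + 22 = 22 + j$)
$- 23 \left(X{\left(I{\left(2 \right)},6 \right)} + o\right) = - 23 \left(\left(22 - 2\right) - \frac{2}{25}\right) = - 23 \left(20 - \frac{2}{25}\right) = \left(-23\right) \frac{498}{25} = - \frac{11454}{25}$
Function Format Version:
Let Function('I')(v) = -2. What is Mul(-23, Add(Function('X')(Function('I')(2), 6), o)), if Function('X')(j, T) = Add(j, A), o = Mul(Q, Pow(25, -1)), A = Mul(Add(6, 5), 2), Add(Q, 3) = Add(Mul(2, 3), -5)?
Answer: Rational(-11454, 25) ≈ -458.16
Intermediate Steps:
Q = -2 (Q = Add(-3, Add(Mul(2, 3), -5)) = Add(-3, Add(6, -5)) = Add(-3, 1) = -2)
A = 22 (A = Mul(11, 2) = 22)
o = Rational(-2, 25) (o = Mul(-2, Pow(25, -1)) = Mul(-2, Rational(1, 25)) = Rational(-2, 25) ≈ -0.080000)
Function('X')(j, T) = Add(22, j) (Function('X')(j, T) = Add(j, 22) = Add(22, j))
Mul(-23, Add(Function('X')(Function('I')(2), 6), o)) = Mul(-23, Add(Add(22, -2), Rational(-2, 25))) = Mul(-23, Add(20, Rational(-2, 25))) = Mul(-23, Rational(498, 25)) = Rational(-11454, 25)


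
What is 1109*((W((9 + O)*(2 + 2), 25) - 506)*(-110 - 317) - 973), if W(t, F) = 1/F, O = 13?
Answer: 5962868982/25 ≈ 2.3851e+8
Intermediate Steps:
1109*((W((9 + O)*(2 + 2), 25) - 506)*(-110 - 317) - 973) = 1109*((1/25 - 506)*(-110 - 317) - 973) = 1109*((1/25 - 506)*(-427) - 973) = 1109*(-12649/25*(-427) - 973) = 1109*(5401123/25 - 973) = 1109*(5376798/25) = 5962868982/25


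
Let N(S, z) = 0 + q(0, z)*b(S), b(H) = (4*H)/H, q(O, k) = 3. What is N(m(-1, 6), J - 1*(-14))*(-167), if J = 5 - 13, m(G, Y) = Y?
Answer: -2004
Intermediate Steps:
J = -8
b(H) = 4
N(S, z) = 12 (N(S, z) = 0 + 3*4 = 0 + 12 = 12)
N(m(-1, 6), J - 1*(-14))*(-167) = 12*(-167) = -2004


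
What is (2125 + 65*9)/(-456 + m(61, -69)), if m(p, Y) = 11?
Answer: -542/89 ≈ -6.0899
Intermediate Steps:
(2125 + 65*9)/(-456 + m(61, -69)) = (2125 + 65*9)/(-456 + 11) = (2125 + 585)/(-445) = 2710*(-1/445) = -542/89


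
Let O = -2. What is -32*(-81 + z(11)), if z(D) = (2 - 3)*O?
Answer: 2528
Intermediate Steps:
z(D) = 2 (z(D) = (2 - 3)*(-2) = -1*(-2) = 2)
-32*(-81 + z(11)) = -32*(-81 + 2) = -32*(-79) = 2528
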